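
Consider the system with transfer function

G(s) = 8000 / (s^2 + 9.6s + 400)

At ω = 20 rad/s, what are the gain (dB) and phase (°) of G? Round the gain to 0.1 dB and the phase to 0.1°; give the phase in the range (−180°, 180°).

32.4 dB, -90.0°

At s = jω = j20:
quadratic: (j20)² + 9.6·j20 + 400 = 0 + j192 → |·| ≈ 192, ∠ ≈ 90.00°
|G| = 8000 / 192 ≈ 41.667
Gain = 20 log₁₀(41.667) ≈ 32.40 dB
∠G = 0.00° − 90.00° = -90.00°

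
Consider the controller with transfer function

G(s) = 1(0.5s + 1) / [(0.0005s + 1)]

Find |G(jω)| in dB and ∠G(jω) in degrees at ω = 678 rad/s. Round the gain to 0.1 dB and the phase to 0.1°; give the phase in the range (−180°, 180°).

50.1 dB, 71.1°

At ω = 678 rad/s:
zero (1 + j678·0.5) = 1 + j339 → |·| ≈ 339, ∠ ≈ 89.83°
pole (1 + j678·0.0005) = 1 + j0.339 → |·| ≈ 1.0559, ∠ ≈ 18.73°
|G| = 1 · 339 / (1.0559) ≈ 321.05
Gain = 20 log₁₀(321.05) ≈ 50.13 dB
∠G = (89.83°) − (18.73°) = 71.10°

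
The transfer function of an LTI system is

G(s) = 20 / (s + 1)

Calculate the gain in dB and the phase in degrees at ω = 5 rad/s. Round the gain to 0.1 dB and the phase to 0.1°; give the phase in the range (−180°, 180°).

11.9 dB, -78.7°

At s = jω = j5:
pole (s+1): 1 + j5 → |·| = √(1²+5²) = √26 ≈ 5.099, ∠ = arctan(5/1) ≈ 78.69°
|G| = 20 / 5.099 ≈ 3.9223
Gain = 20 log₁₀(3.9223) ≈ 11.87 dB
∠G = 0.00° − 78.69° = -78.69°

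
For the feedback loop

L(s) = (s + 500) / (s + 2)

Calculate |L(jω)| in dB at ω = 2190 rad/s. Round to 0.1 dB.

Substitute s = j2190:
Numerator: (j2190) + 500 = 500 + j2190
Denominator: (j2190) + 2 = 2 + j2190
|N| = √(500² + 2190²) ≈ 2246.4, ∠N ≈ 77.14°
|D| = √(2² + 2190²) ≈ 2190, ∠D ≈ 89.95°
|L| = 2246.4 / 2190 ≈ 1.0258
Gain = 20 log₁₀(1.0258) ≈ 0.22 dB

0.2 dB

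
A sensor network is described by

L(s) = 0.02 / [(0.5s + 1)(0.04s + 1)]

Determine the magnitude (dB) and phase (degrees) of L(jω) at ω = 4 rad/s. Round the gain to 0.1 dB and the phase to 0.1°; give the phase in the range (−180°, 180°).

At ω = 4 rad/s:
pole (1 + j4·0.5) = 1 + j2 → |·| ≈ 2.2361, ∠ ≈ 63.43°
pole (1 + j4·0.04) = 1 + j0.16 → |·| ≈ 1.0127, ∠ ≈ 9.09°
|L| = 0.02 · 1 / (2.2361 · 1.0127) ≈ 0.008832
Gain = 20 log₁₀(0.008832) ≈ -41.08 dB
∠L = (0°) − (63.43° + 9.09°) = -72.52°

-41.1 dB, -72.5°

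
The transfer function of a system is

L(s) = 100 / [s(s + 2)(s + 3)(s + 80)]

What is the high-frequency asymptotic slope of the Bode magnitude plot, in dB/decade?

-80 dB/decade

Each pole contributes −20 dB/decade at high frequency; each zero contributes +20 dB/decade.
Net: 0 zero(s) − 4 pole(s) → -80 dB/decade.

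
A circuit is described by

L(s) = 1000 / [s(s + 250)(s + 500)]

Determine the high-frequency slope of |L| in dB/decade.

Each pole contributes −20 dB/decade at high frequency; each zero contributes +20 dB/decade.
Net: 0 zero(s) − 3 pole(s) → -60 dB/decade.

-60 dB/decade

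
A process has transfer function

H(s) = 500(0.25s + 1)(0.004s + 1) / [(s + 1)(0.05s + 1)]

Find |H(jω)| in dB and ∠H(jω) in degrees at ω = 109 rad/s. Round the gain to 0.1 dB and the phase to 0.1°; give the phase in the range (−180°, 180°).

At ω = 109 rad/s:
zero (1 + j109·0.25) = 1 + j27.25 → |·| ≈ 27.268, ∠ ≈ 87.90°
zero (1 + j109·0.004) = 1 + j0.436 → |·| ≈ 1.0909, ∠ ≈ 23.56°
pole (1 + j109·1) = 1 + j109 → |·| ≈ 109, ∠ ≈ 89.47°
pole (1 + j109·0.05) = 1 + j5.45 → |·| ≈ 5.541, ∠ ≈ 79.60°
|H| = 500 · 27.268 · 1.0909 / (109 · 5.541) ≈ 24.626
Gain = 20 log₁₀(24.626) ≈ 27.83 dB
∠H = (87.90° + 23.56°) − (89.47° + 79.60°) = -57.61°

27.8 dB, -57.6°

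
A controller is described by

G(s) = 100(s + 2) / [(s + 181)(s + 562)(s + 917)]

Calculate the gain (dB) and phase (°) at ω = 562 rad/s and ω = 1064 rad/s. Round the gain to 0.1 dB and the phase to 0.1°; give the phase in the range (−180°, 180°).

ω = 562: -79.1 dB, -58.9°; ω = 1064: -84.7 dB, -101.9°

At s = jω = j562:
zero (s+2): 2 + j562 → |·| = √(2²+562²) = √315848 ≈ 562, ∠ = arctan(562/2) ≈ 89.80°
pole (s+181): 181 + j562 → |·| = √(181²+562²) = √348605 ≈ 590.43, ∠ = arctan(562/181) ≈ 72.15°
pole (s+562): 562 + j562 → |·| = √(562²+562²) = √631688 ≈ 794.79, ∠ = arctan(562/562) ≈ 45.00°
pole (s+917): 917 + j562 → |·| = √(917²+562²) = √1156733 ≈ 1075.5, ∠ = arctan(562/917) ≈ 31.50°
|G| = 100 · 562 / 5.047e+08 ≈ 0.00011135
Gain = 20 log₁₀(0.00011135) ≈ -79.07 dB
∠G = 89.80° − 148.65° = -58.85°

At s = jω = j1064:
zero (s+2): 2 + j1064 → |·| = √(2²+1064²) = √1132100 ≈ 1064, ∠ = arctan(1064/2) ≈ 89.89°
pole (s+181): 181 + j1064 → |·| = √(181²+1064²) = √1164857 ≈ 1079.3, ∠ = arctan(1064/181) ≈ 80.35°
pole (s+562): 562 + j1064 → |·| = √(562²+1064²) = √1447940 ≈ 1203.3, ∠ = arctan(1064/562) ≈ 62.16°
pole (s+917): 917 + j1064 → |·| = √(917²+1064²) = √1972985 ≈ 1404.6, ∠ = arctan(1064/917) ≈ 49.24°
|G| = 100 · 1064 / 1.8242e+09 ≈ 5.8327e-05
Gain = 20 log₁₀(5.8327e-05) ≈ -84.68 dB
∠G = 89.89° − 191.75° = -101.86°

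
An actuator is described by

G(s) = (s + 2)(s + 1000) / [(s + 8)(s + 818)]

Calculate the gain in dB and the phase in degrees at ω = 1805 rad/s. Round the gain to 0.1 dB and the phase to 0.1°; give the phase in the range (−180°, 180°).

0.4 dB, -4.4°

At s = jω = j1805:
zero (s+2): 2 + j1805 → |·| = √(2²+1805²) = √3258029 ≈ 1805, ∠ = arctan(1805/2) ≈ 89.94°
zero (s+1000): 1000 + j1805 → |·| = √(1000²+1805²) = √4258025 ≈ 2063.5, ∠ = arctan(1805/1000) ≈ 61.01°
pole (s+8): 8 + j1805 → |·| = √(8²+1805²) = √3258089 ≈ 1805, ∠ = arctan(1805/8) ≈ 89.75°
pole (s+818): 818 + j1805 → |·| = √(818²+1805²) = √3927149 ≈ 1981.7, ∠ = arctan(1805/818) ≈ 65.62°
|G| = 1 · 3.7246e+06 / 3.577e+06 ≈ 1.0413
Gain = 20 log₁₀(1.0413) ≈ 0.35 dB
∠G = 150.95° − 155.37° = -4.42°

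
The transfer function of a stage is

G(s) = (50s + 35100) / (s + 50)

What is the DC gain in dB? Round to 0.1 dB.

56.9 dB

G(0) = 35100 / 50 = 702
20 log₁₀(702) ≈ 56.93 dB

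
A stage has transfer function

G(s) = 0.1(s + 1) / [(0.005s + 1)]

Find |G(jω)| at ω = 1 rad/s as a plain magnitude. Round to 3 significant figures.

0.141

At ω = 1 rad/s:
zero (1 + j1·1) = 1 + j1 → |·| ≈ 1.4142, ∠ ≈ 45.00°
pole (1 + j1·0.005) = 1 + j0.005 → |·| ≈ 1, ∠ ≈ 0.29°
|G| = 0.1 · 1.4142 / (1) ≈ 0.14142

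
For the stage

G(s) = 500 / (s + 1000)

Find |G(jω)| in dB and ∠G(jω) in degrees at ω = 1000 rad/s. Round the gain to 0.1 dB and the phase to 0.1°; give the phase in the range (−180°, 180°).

-9.0 dB, -45.0°

At s = jω = j1000:
pole (s+1000): 1000 + j1000 → |·| = √(1000²+1000²) = √2000000 ≈ 1414.2, ∠ = arctan(1000/1000) ≈ 45.00°
|G| = 500 / 1414.2 ≈ 0.35356
Gain = 20 log₁₀(0.35356) ≈ -9.03 dB
∠G = 0.00° − 45.00° = -45.00°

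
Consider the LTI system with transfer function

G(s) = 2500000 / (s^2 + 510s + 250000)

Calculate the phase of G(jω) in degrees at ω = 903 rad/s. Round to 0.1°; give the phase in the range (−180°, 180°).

-140.8°

At s = jω = j903:
quadratic: (j903)² + 510·j903 + 250000 = -565409 + j460530 → |·| ≈ 7.2923e+05, ∠ ≈ 140.84°
∠G = 0.00° − 140.84° = -140.84°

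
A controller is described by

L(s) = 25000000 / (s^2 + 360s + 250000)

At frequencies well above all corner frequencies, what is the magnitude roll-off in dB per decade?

-40 dB/decade

Each pole contributes −20 dB/decade at high frequency; each zero contributes +20 dB/decade.
Net: 0 zero(s) − 2 pole(s) → -40 dB/decade.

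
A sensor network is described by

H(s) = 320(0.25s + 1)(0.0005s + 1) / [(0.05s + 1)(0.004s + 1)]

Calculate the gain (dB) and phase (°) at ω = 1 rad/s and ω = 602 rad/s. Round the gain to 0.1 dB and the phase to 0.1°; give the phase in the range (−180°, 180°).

At ω = 1 rad/s:
zero (1 + j1·0.25) = 1 + j0.25 → |·| ≈ 1.0308, ∠ ≈ 14.04°
zero (1 + j1·0.0005) = 1 + j0.0005 → |·| ≈ 1, ∠ ≈ 0.03°
pole (1 + j1·0.05) = 1 + j0.05 → |·| ≈ 1.0012, ∠ ≈ 2.86°
pole (1 + j1·0.004) = 1 + j0.004 → |·| ≈ 1, ∠ ≈ 0.23°
|H| = 320 · 1.0308 · 1 / (1.0012 · 1) ≈ 329.46
Gain = 20 log₁₀(329.46) ≈ 50.36 dB
∠H = (14.04° + 0.03°) − (2.86° + 0.23°) = 10.98°

At ω = 602 rad/s:
zero (1 + j602·0.25) = 1 + j150.5 → |·| ≈ 150.5, ∠ ≈ 89.62°
zero (1 + j602·0.0005) = 1 + j0.301 → |·| ≈ 1.0443, ∠ ≈ 16.75°
pole (1 + j602·0.05) = 1 + j30.1 → |·| ≈ 30.117, ∠ ≈ 88.10°
pole (1 + j602·0.004) = 1 + j2.408 → |·| ≈ 2.6074, ∠ ≈ 67.45°
|H| = 320 · 150.5 · 1.0443 / (30.117 · 2.6074) ≈ 640.46
Gain = 20 log₁₀(640.46) ≈ 56.13 dB
∠H = (89.62° + 16.75°) − (88.10° + 67.45°) = -49.18°

ω = 1: 50.4 dB, 11.0°; ω = 602: 56.1 dB, -49.2°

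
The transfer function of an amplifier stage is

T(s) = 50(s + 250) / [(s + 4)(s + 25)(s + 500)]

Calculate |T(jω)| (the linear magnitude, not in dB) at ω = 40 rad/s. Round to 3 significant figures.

0.0133

At s = jω = j40:
zero (s+250): 250 + j40 → |·| = √(250²+40²) = √64100 ≈ 253.18, ∠ = arctan(40/250) ≈ 9.09°
pole (s+4): 4 + j40 → |·| = √(4²+40²) = √1616 ≈ 40.2, ∠ = arctan(40/4) ≈ 84.29°
pole (s+25): 25 + j40 → |·| = √(25²+40²) = √2225 ≈ 47.17, ∠ = arctan(40/25) ≈ 57.99°
pole (s+500): 500 + j40 → |·| = √(500²+40²) = √251600 ≈ 501.6, ∠ = arctan(40/500) ≈ 4.57°
|T| = 50 · 253.18 / 9.5115e+05 ≈ 0.013309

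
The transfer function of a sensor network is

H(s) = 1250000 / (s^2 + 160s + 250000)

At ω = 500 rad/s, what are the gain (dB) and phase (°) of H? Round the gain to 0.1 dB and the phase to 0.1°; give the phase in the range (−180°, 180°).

23.9 dB, -90.0°

At s = jω = j500:
quadratic: (j500)² + 160·j500 + 250000 = 0 + j80000 → |·| ≈ 80000, ∠ ≈ 90.00°
|H| = 1250000 / 80000 ≈ 15.625
Gain = 20 log₁₀(15.625) ≈ 23.88 dB
∠H = 0.00° − 90.00° = -90.00°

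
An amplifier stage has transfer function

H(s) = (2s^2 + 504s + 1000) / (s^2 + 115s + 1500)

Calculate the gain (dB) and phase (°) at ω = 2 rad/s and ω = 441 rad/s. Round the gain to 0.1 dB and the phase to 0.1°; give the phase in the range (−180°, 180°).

ω = 2: -0.6 dB, 36.7°; ω = 441: 7.0 dB, -15.1°

Substitute s = j2:
Numerator: 2(j2)^2 + 504(j2) + 1000 = 992 + j1008
Denominator: (j2)^2 + 115(j2) + 1500 = 1496 + j230
|N| = √(992² + 1008²) ≈ 1414.3, ∠N ≈ 45.46°
|D| = √(1496² + 230²) ≈ 1513.6, ∠D ≈ 8.74°
|H| = 1414.3 / 1513.6 ≈ 0.93439
Gain = 20 log₁₀(0.93439) ≈ -0.59 dB
∠H = 45.46° − 8.74° = 36.72°

Substitute s = j441:
Numerator: 2(j441)^2 + 504(j441) + 1000 = -387962 + j222264
Denominator: (j441)^2 + 115(j441) + 1500 = -192981 + j50715
|N| = √(387962² + 222264²) ≈ 4.4712e+05, ∠N ≈ 150.19°
|D| = √(192981² + 50715²) ≈ 1.9953e+05, ∠D ≈ 165.28°
|H| = 4.4712e+05 / 1.9953e+05 ≈ 2.2409
Gain = 20 log₁₀(2.2409) ≈ 7.01 dB
∠H = 150.19° − 165.28° = -15.09°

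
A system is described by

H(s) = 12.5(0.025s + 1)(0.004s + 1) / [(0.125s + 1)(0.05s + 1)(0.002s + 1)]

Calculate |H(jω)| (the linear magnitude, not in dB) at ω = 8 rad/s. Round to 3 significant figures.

8.37

At ω = 8 rad/s:
zero (1 + j8·0.025) = 1 + j0.2 → |·| ≈ 1.0198, ∠ ≈ 11.31°
zero (1 + j8·0.004) = 1 + j0.032 → |·| ≈ 1.0005, ∠ ≈ 1.83°
pole (1 + j8·0.125) = 1 + j1 → |·| ≈ 1.4142, ∠ ≈ 45.00°
pole (1 + j8·0.05) = 1 + j0.4 → |·| ≈ 1.077, ∠ ≈ 21.80°
pole (1 + j8·0.002) = 1 + j0.016 → |·| ≈ 1.0001, ∠ ≈ 0.92°
|H| = 12.5 · 1.0198 · 1.0005 / (1.4142 · 1.077 · 1.0001) ≈ 8.3728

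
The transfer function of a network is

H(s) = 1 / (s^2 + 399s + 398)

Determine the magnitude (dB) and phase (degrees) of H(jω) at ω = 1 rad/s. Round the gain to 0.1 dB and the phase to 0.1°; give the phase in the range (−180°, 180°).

Substitute s = j1:
Numerator: 1 = 1 + j0
Denominator: (j1)^2 + 399(j1) + 398 = 397 + j399
|N| = √(1² + 0²) ≈ 1, ∠N ≈ 0.00°
|D| = √(397² + 399²) ≈ 562.86, ∠D ≈ 45.14°
|H| = 1 / 562.86 ≈ 0.0017766
Gain = 20 log₁₀(0.0017766) ≈ -55.01 dB
∠H = 0.00° − 45.14° = -45.14°

-55.0 dB, -45.1°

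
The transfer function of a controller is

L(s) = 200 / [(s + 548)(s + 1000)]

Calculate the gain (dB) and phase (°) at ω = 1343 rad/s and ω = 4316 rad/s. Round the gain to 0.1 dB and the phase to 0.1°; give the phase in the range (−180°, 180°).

ω = 1343: -81.7 dB, -121.1°; ω = 4316: -99.7 dB, -159.7°

At s = jω = j1343:
pole (s+548): 548 + j1343 → |·| = √(548²+1343²) = √2103953 ≈ 1450.5, ∠ = arctan(1343/548) ≈ 67.80°
pole (s+1000): 1000 + j1343 → |·| = √(1000²+1343²) = √2803649 ≈ 1674.4, ∠ = arctan(1343/1000) ≈ 53.33°
|L| = 200 / 2.4287e+06 ≈ 8.2349e-05
Gain = 20 log₁₀(8.2349e-05) ≈ -81.69 dB
∠L = 0.00° − 121.13° = -121.13°

At s = jω = j4316:
pole (s+548): 548 + j4316 → |·| = √(548²+4316²) = √18928160 ≈ 4350.7, ∠ = arctan(4316/548) ≈ 82.76°
pole (s+1000): 1000 + j4316 → |·| = √(1000²+4316²) = √19627856 ≈ 4430.3, ∠ = arctan(4316/1000) ≈ 76.95°
|L| = 200 / 1.9275e+07 ≈ 1.0376e-05
Gain = 20 log₁₀(1.0376e-05) ≈ -99.68 dB
∠L = 0.00° − 159.71° = -159.71°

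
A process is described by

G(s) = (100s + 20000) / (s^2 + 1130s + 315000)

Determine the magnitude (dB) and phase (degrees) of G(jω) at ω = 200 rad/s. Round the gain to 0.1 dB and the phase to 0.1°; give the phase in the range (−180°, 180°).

-22.0 dB, 5.6°

Substitute s = j200:
Numerator: 100(j200) + 20000 = 20000 + j20000
Denominator: (j200)^2 + 1130(j200) + 315000 = 275000 + j226000
|N| = √(20000² + 20000²) ≈ 28284, ∠N ≈ 45.00°
|D| = √(275000² + 226000²) ≈ 3.5595e+05, ∠D ≈ 39.41°
|G| = 28284 / 3.5595e+05 ≈ 0.079461
Gain = 20 log₁₀(0.079461) ≈ -22.00 dB
∠G = 45.00° − 39.41° = 5.59°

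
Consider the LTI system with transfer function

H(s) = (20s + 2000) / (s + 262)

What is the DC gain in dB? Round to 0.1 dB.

H(0) = 2000 / 262 ≈ 7.6336
20 log₁₀(7.6336) ≈ 17.65 dB

17.7 dB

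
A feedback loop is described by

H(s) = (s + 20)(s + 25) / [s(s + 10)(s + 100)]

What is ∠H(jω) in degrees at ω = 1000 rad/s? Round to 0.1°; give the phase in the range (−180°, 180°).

At s = jω = j1000:
zero (s+20): 20 + j1000 → |·| = √(20²+1000²) = √1000400 ≈ 1000.2, ∠ = arctan(1000/20) ≈ 88.85°
zero (s+25): 25 + j1000 → |·| = √(25²+1000²) = √1000625 ≈ 1000.3, ∠ = arctan(1000/25) ≈ 88.57°
pole (s+10): 10 + j1000 → |·| = √(10²+1000²) = √1000100 ≈ 1000, ∠ = arctan(1000/10) ≈ 89.43°
pole (s+100): 100 + j1000 → |·| = √(100²+1000²) = √1010000 ≈ 1005, ∠ = arctan(1000/100) ≈ 84.29°
pole at origin: |s| = 1000, ∠ = 90.00° (in denominator)
∠H = 177.42° − 263.72° = -86.30°

-86.3°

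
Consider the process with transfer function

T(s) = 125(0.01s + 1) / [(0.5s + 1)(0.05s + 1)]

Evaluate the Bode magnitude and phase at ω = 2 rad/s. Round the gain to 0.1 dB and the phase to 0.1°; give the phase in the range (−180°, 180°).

At ω = 2 rad/s:
zero (1 + j2·0.01) = 1 + j0.02 → |·| ≈ 1.0002, ∠ ≈ 1.15°
pole (1 + j2·0.5) = 1 + j1 → |·| ≈ 1.4142, ∠ ≈ 45.00°
pole (1 + j2·0.05) = 1 + j0.1 → |·| ≈ 1.005, ∠ ≈ 5.71°
|T| = 125 · 1.0002 / (1.4142 · 1.005) ≈ 87.967
Gain = 20 log₁₀(87.967) ≈ 38.89 dB
∠T = (1.15°) − (45.00° + 5.71°) = -49.56°

38.9 dB, -49.6°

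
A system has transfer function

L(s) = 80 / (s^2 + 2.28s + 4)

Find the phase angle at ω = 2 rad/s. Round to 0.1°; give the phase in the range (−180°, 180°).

-90.0°

At s = jω = j2:
quadratic: (j2)² + 2.28·j2 + 4 = 0 + j4.56 → |·| ≈ 4.56, ∠ ≈ 90.00°
∠L = 0.00° − 90.00° = -90.00°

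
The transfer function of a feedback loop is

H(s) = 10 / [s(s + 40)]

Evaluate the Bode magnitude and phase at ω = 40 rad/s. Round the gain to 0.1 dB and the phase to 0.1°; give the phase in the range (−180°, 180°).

-47.1 dB, -135.0°

At s = jω = j40:
pole (s+40): 40 + j40 → |·| = √(40²+40²) = √3200 ≈ 56.569, ∠ = arctan(40/40) ≈ 45.00°
pole at origin: |s| = 40, ∠ = 90.00° (in denominator)
|H| = 10 / 2262.8 ≈ 0.0044193
Gain = 20 log₁₀(0.0044193) ≈ -47.09 dB
∠H = 0.00° − 135.00° = -135.00°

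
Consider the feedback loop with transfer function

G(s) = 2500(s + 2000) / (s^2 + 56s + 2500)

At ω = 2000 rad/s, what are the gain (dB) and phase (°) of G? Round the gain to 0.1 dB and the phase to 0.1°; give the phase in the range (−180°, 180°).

5.0 dB, -133.4°

At s = jω = j2000:
zero (s+2000): 2000 + j2000 → |·| = √(2000²+2000²) = √8000000 ≈ 2828.4, ∠ = arctan(2000/2000) ≈ 45.00°
quadratic: (j2000)² + 56·j2000 + 2500 = -3997500 + j112000 → |·| ≈ 3.9991e+06, ∠ ≈ 178.40°
|G| = 2500 · 2828.4 / 3.9991e+06 ≈ 1.7681
Gain = 20 log₁₀(1.7681) ≈ 4.95 dB
∠G = 45.00° − 178.40° = -133.40°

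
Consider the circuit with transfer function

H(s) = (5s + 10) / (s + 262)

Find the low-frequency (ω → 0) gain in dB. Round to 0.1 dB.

H(0) = 10 / 262 ≈ 0.038168
20 log₁₀(0.038168) ≈ -28.37 dB

-28.4 dB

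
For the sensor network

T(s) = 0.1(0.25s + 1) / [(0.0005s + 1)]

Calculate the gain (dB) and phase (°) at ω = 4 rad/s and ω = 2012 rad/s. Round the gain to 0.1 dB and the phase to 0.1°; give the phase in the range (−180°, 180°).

ω = 4: -17.0 dB, 44.9°; ω = 2012: 31.0 dB, 44.7°

At ω = 4 rad/s:
zero (1 + j4·0.25) = 1 + j1 → |·| ≈ 1.4142, ∠ ≈ 45.00°
pole (1 + j4·0.0005) = 1 + j0.002 → |·| ≈ 1, ∠ ≈ 0.11°
|T| = 0.1 · 1.4142 / (1) ≈ 0.14142
Gain = 20 log₁₀(0.14142) ≈ -16.99 dB
∠T = (45.00°) − (0.11°) = 44.89°

At ω = 2012 rad/s:
zero (1 + j2012·0.25) = 1 + j503 → |·| ≈ 503, ∠ ≈ 89.89°
pole (1 + j2012·0.0005) = 1 + j1.006 → |·| ≈ 1.4185, ∠ ≈ 45.17°
|T| = 0.1 · 503 / (1.4185) ≈ 35.46
Gain = 20 log₁₀(35.46) ≈ 30.99 dB
∠T = (89.89°) − (45.17°) = 44.72°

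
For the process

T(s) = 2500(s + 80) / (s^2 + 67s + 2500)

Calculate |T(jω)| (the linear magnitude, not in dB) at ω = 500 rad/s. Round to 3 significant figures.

At s = jω = j500:
zero (s+80): 80 + j500 → |·| = √(80²+500²) = √256400 ≈ 506.36, ∠ = arctan(500/80) ≈ 80.91°
quadratic: (j500)² + 67·j500 + 2500 = -247500 + j33500 → |·| ≈ 2.4976e+05, ∠ ≈ 172.29°
|T| = 2500 · 506.36 / 2.4976e+05 ≈ 5.0685

5.07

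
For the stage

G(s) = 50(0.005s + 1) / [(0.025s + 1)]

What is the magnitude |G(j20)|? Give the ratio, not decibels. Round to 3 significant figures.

44.9

At ω = 20 rad/s:
zero (1 + j20·0.005) = 1 + j0.1 → |·| ≈ 1.005, ∠ ≈ 5.71°
pole (1 + j20·0.025) = 1 + j0.5 → |·| ≈ 1.118, ∠ ≈ 26.57°
|G| = 50 · 1.005 / (1.118) ≈ 44.946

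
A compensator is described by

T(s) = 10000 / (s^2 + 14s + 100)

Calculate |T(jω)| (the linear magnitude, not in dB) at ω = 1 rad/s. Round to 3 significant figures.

At s = jω = j1:
quadratic: (j1)² + 14·j1 + 100 = 99 + j14 → |·| ≈ 99.985, ∠ ≈ 8.05°
|T| = 10000 / 99.985 ≈ 100.02

100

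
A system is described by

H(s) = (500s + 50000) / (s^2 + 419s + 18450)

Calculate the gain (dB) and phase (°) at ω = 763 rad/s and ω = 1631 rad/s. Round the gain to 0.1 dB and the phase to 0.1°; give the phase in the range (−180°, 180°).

Substitute s = j763:
Numerator: 500(j763) + 50000 = 50000 + j381500
Denominator: (j763)^2 + 419(j763) + 18450 = -563719 + j319697
|N| = √(50000² + 381500²) ≈ 3.8476e+05, ∠N ≈ 82.53°
|D| = √(563719² + 319697²) ≈ 6.4806e+05, ∠D ≈ 150.44°
|H| = 3.8476e+05 / 6.4806e+05 ≈ 0.59371
Gain = 20 log₁₀(0.59371) ≈ -4.53 dB
∠H = 82.53° − 150.44° = -67.91°

Substitute s = j1631:
Numerator: 500(j1631) + 50000 = 50000 + j815500
Denominator: (j1631)^2 + 419(j1631) + 18450 = -2641711 + j683389
|N| = √(50000² + 815500²) ≈ 8.1703e+05, ∠N ≈ 86.49°
|D| = √(2641711² + 683389²) ≈ 2.7287e+06, ∠D ≈ 165.50°
|H| = 8.1703e+05 / 2.7287e+06 ≈ 0.29942
Gain = 20 log₁₀(0.29942) ≈ -10.47 dB
∠H = 86.49° − 165.50° = -79.01°

ω = 763: -4.5 dB, -67.9°; ω = 1631: -10.5 dB, -79.0°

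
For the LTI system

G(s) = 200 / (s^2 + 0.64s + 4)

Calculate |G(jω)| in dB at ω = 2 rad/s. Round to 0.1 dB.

43.9 dB

At s = jω = j2:
quadratic: (j2)² + 0.64·j2 + 4 = 0 + j1.28 → |·| ≈ 1.28, ∠ ≈ 90.00°
|G| = 200 / 1.28 ≈ 156.25
Gain = 20 log₁₀(156.25) ≈ 43.88 dB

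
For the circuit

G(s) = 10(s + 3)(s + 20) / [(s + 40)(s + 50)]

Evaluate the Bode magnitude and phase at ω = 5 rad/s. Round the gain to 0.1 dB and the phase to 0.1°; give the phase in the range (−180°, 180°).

-4.5 dB, 60.2°

At s = jω = j5:
zero (s+3): 3 + j5 → |·| = √(3²+5²) = √34 ≈ 5.831, ∠ = arctan(5/3) ≈ 59.04°
zero (s+20): 20 + j5 → |·| = √(20²+5²) = √425 ≈ 20.616, ∠ = arctan(5/20) ≈ 14.04°
pole (s+40): 40 + j5 → |·| = √(40²+5²) = √1625 ≈ 40.311, ∠ = arctan(5/40) ≈ 7.13°
pole (s+50): 50 + j5 → |·| = √(50²+5²) = √2525 ≈ 50.249, ∠ = arctan(5/50) ≈ 5.71°
|G| = 10 · 120.21 / 2025.6 ≈ 0.59345
Gain = 20 log₁₀(0.59345) ≈ -4.53 dB
∠G = 73.08° − 12.84° = 60.24°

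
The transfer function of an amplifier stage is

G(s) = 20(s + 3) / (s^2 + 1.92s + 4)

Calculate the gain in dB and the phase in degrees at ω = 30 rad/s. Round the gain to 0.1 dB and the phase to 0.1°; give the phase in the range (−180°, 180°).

At s = jω = j30:
zero (s+3): 3 + j30 → |·| = √(3²+30²) = √909 ≈ 30.15, ∠ = arctan(30/3) ≈ 84.29°
quadratic: (j30)² + 1.92·j30 + 4 = -896 + j57.6 → |·| ≈ 897.85, ∠ ≈ 176.32°
|G| = 20 · 30.15 / 897.85 ≈ 0.6716
Gain = 20 log₁₀(0.6716) ≈ -3.46 dB
∠G = 84.29° − 176.32° = -92.03°

-3.5 dB, -92.0°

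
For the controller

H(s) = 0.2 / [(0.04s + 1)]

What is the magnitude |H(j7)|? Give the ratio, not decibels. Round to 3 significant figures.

At ω = 7 rad/s:
pole (1 + j7·0.04) = 1 + j0.28 → |·| ≈ 1.0385, ∠ ≈ 15.64°
|H| = 0.2 · 1 / (1.0385) ≈ 0.19259

0.193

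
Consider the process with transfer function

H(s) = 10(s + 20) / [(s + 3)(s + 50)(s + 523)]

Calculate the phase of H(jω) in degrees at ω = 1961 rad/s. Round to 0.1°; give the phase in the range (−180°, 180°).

-164.1°

At s = jω = j1961:
zero (s+20): 20 + j1961 → |·| = √(20²+1961²) = √3845921 ≈ 1961.1, ∠ = arctan(1961/20) ≈ 89.42°
pole (s+3): 3 + j1961 → |·| = √(3²+1961²) = √3845530 ≈ 1961, ∠ = arctan(1961/3) ≈ 89.91°
pole (s+50): 50 + j1961 → |·| = √(50²+1961²) = √3848021 ≈ 1961.6, ∠ = arctan(1961/50) ≈ 88.54°
pole (s+523): 523 + j1961 → |·| = √(523²+1961²) = √4119050 ≈ 2029.5, ∠ = arctan(1961/523) ≈ 75.07°
∠H = 89.42° − 253.52° = -164.10°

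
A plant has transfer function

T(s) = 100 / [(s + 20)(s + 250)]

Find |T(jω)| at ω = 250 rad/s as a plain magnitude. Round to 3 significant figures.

0.00113

At s = jω = j250:
pole (s+20): 20 + j250 → |·| = √(20²+250²) = √62900 ≈ 250.8, ∠ = arctan(250/20) ≈ 85.43°
pole (s+250): 250 + j250 → |·| = √(250²+250²) = √125000 ≈ 353.55, ∠ = arctan(250/250) ≈ 45.00°
|T| = 100 / 88670 ≈ 0.0011278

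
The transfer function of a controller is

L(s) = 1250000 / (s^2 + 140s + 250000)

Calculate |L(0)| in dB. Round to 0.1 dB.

14.0 dB

L(0) = 1250000 / 250000 = 5
20 log₁₀(5) ≈ 13.98 dB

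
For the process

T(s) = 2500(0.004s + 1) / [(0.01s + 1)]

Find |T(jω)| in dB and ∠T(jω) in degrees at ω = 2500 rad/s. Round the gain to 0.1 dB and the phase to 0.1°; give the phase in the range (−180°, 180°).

60.0 dB, -3.4°

At ω = 2500 rad/s:
zero (1 + j2500·0.004) = 1 + j10 → |·| ≈ 10.05, ∠ ≈ 84.29°
pole (1 + j2500·0.01) = 1 + j25 → |·| ≈ 25.02, ∠ ≈ 87.71°
|T| = 2500 · 10.05 / (25.02) ≈ 1004.2
Gain = 20 log₁₀(1004.2) ≈ 60.04 dB
∠T = (84.29°) − (87.71°) = -3.42°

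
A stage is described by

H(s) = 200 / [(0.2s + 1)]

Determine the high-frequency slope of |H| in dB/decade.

Each pole contributes −20 dB/decade at high frequency; each zero contributes +20 dB/decade.
Net: 0 zero(s) − 1 pole(s) → -20 dB/decade.

-20 dB/decade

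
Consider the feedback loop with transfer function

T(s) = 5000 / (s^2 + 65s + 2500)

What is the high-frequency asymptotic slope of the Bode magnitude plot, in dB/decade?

-40 dB/decade

Each pole contributes −20 dB/decade at high frequency; each zero contributes +20 dB/decade.
Net: 0 zero(s) − 2 pole(s) → -40 dB/decade.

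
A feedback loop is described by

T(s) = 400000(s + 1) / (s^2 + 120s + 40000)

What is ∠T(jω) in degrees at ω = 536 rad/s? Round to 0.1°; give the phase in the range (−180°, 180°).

At s = jω = j536:
zero (s+1): 1 + j536 → |·| = √(1²+536²) = √287297 ≈ 536, ∠ = arctan(536/1) ≈ 89.89°
quadratic: (j536)² + 120·j536 + 40000 = -247296 + j64320 → |·| ≈ 2.5552e+05, ∠ ≈ 165.42°
∠T = 89.89° − 165.42° = -75.53°

-75.5°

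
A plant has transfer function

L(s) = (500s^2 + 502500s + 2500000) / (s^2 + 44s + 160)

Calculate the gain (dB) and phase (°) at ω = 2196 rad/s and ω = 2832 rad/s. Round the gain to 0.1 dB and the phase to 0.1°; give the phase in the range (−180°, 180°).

ω = 2196: 54.8 dB, -23.5°; ω = 2832: 54.5 dB, -18.7°

Substitute s = j2196:
Numerator: 500(j2196)^2 + 502500(j2196) + 2500000 = -2408708000 + j1103490000
Denominator: (j2196)^2 + 44(j2196) + 160 = -4822256 + j96624
|N| = √(2408708000² + 1103490000²) ≈ 2.6494e+09, ∠N ≈ 155.39°
|D| = √(4822256² + 96624²) ≈ 4.8232e+06, ∠D ≈ 178.85°
|L| = 2.6494e+09 / 4.8232e+06 ≈ 549.3
Gain = 20 log₁₀(549.3) ≈ 54.80 dB
∠L = 155.39° − 178.85° = -23.46°

Substitute s = j2832:
Numerator: 500(j2832)^2 + 502500(j2832) + 2500000 = -4007612000 + j1423080000
Denominator: (j2832)^2 + 44(j2832) + 160 = -8020064 + j124608
|N| = √(4007612000² + 1423080000²) ≈ 4.2528e+09, ∠N ≈ 160.45°
|D| = √(8020064² + 124608²) ≈ 8.021e+06, ∠D ≈ 179.11°
|L| = 4.2528e+09 / 8.021e+06 ≈ 530.21
Gain = 20 log₁₀(530.21) ≈ 54.49 dB
∠L = 160.45° − 179.11° = -18.66°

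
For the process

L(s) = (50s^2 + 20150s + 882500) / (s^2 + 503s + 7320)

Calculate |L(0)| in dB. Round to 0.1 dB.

41.6 dB

L(0) = 882500 / 7320 ≈ 120.56
20 log₁₀(120.56) ≈ 41.62 dB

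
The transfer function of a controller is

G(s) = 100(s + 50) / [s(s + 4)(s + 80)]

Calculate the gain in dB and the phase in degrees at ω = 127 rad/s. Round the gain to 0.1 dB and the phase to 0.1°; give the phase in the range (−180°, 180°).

At s = jω = j127:
zero (s+50): 50 + j127 → |·| = √(50²+127²) = √18629 ≈ 136.49, ∠ = arctan(127/50) ≈ 68.51°
pole (s+4): 4 + j127 → |·| = √(4²+127²) = √16145 ≈ 127.06, ∠ = arctan(127/4) ≈ 88.20°
pole (s+80): 80 + j127 → |·| = √(80²+127²) = √22529 ≈ 150.1, ∠ = arctan(127/80) ≈ 57.79°
pole at origin: |s| = 127, ∠ = 90.00° (in denominator)
|G| = 100 · 136.49 / 2.4221e+06 ≈ 0.0056352
Gain = 20 log₁₀(0.0056352) ≈ -44.98 dB
∠G = 68.51° − 235.99° = -167.48°

-45.0 dB, -167.5°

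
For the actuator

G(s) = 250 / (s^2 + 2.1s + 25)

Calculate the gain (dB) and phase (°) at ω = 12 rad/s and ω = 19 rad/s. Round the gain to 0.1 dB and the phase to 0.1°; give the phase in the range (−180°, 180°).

At s = jω = j12:
quadratic: (j12)² + 2.1·j12 + 25 = -119 + j25.2 → |·| ≈ 121.64, ∠ ≈ 168.04°
|G| = 250 / 121.64 ≈ 2.0552
Gain = 20 log₁₀(2.0552) ≈ 6.26 dB
∠G = 0.00° − 168.04° = -168.04°

At s = jω = j19:
quadratic: (j19)² + 2.1·j19 + 25 = -336 + j39.9 → |·| ≈ 338.36, ∠ ≈ 173.23°
|G| = 250 / 338.36 ≈ 0.73886
Gain = 20 log₁₀(0.73886) ≈ -2.63 dB
∠G = 0.00° − 173.23° = -173.23°

ω = 12: 6.3 dB, -168.0°; ω = 19: -2.6 dB, -173.2°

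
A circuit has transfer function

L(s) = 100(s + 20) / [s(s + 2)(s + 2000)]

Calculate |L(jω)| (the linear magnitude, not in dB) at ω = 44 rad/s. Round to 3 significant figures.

At s = jω = j44:
zero (s+20): 20 + j44 → |·| = √(20²+44²) = √2336 ≈ 48.332, ∠ = arctan(44/20) ≈ 65.56°
pole (s+2): 2 + j44 → |·| = √(2²+44²) = √1940 ≈ 44.045, ∠ = arctan(44/2) ≈ 87.40°
pole (s+2000): 2000 + j44 → |·| = √(2000²+44²) = √4001936 ≈ 2000.5, ∠ = arctan(44/2000) ≈ 1.26°
pole at origin: |s| = 44, ∠ = 90.00° (in denominator)
|L| = 100 · 48.332 / 3.8769e+06 ≈ 0.0012467

0.00125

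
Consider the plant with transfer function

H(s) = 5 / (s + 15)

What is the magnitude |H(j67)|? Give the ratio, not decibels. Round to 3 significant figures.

0.0728

Substitute s = j67:
Numerator: 5 = 5 + j0
Denominator: (j67) + 15 = 15 + j67
|N| = √(5² + 0²) ≈ 5, ∠N ≈ 0.00°
|D| = √(15² + 67²) ≈ 68.659, ∠D ≈ 77.38°
|H| = 5 / 68.659 ≈ 0.072824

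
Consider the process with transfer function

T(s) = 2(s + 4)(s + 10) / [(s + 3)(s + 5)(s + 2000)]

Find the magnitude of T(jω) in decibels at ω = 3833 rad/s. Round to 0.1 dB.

At s = jω = j3833:
zero (s+4): 4 + j3833 → |·| = √(4²+3833²) = √14691905 ≈ 3833, ∠ = arctan(3833/4) ≈ 89.94°
zero (s+10): 10 + j3833 → |·| = √(10²+3833²) = √14691989 ≈ 3833, ∠ = arctan(3833/10) ≈ 89.85°
pole (s+3): 3 + j3833 → |·| = √(3²+3833²) = √14691898 ≈ 3833, ∠ = arctan(3833/3) ≈ 89.96°
pole (s+5): 5 + j3833 → |·| = √(5²+3833²) = √14691914 ≈ 3833, ∠ = arctan(3833/5) ≈ 89.93°
pole (s+2000): 2000 + j3833 → |·| = √(2000²+3833²) = √18691889 ≈ 4323.4, ∠ = arctan(3833/2000) ≈ 62.45°
|T| = 2 · 1.4692e+07 / 6.3519e+10 ≈ 0.0004626
Gain = 20 log₁₀(0.0004626) ≈ -66.70 dB

-66.7 dB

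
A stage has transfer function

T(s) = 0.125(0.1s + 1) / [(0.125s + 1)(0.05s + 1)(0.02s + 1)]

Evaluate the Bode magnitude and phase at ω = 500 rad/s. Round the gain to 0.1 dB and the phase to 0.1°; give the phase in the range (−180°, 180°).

-68.0 dB, -172.2°

At ω = 500 rad/s:
zero (1 + j500·0.1) = 1 + j50 → |·| ≈ 50.01, ∠ ≈ 88.85°
pole (1 + j500·0.125) = 1 + j62.5 → |·| ≈ 62.508, ∠ ≈ 89.08°
pole (1 + j500·0.05) = 1 + j25 → |·| ≈ 25.02, ∠ ≈ 87.71°
pole (1 + j500·0.02) = 1 + j10 → |·| ≈ 10.05, ∠ ≈ 84.29°
|T| = 0.125 · 50.01 / (62.508 · 25.02 · 10.05) ≈ 0.00039772
Gain = 20 log₁₀(0.00039772) ≈ -68.01 dB
∠T = (88.85°) − (89.08° + 87.71° + 84.29°) = -172.23°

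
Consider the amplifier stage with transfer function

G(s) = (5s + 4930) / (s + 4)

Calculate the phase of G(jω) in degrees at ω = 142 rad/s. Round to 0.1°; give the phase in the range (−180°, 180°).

Substitute s = j142:
Numerator: 5(j142) + 4930 = 4930 + j710
Denominator: (j142) + 4 = 4 + j142
|N| = √(4930² + 710²) ≈ 4980.9, ∠N ≈ 8.20°
|D| = √(4² + 142²) ≈ 142.06, ∠D ≈ 88.39°
∠G = 8.20° − 88.39° = -80.19°

-80.2°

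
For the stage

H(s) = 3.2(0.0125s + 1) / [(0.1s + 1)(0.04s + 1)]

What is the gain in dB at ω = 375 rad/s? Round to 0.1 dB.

At ω = 375 rad/s:
zero (1 + j375·0.0125) = 1 + j4.6875 → |·| ≈ 4.793, ∠ ≈ 77.96°
pole (1 + j375·0.1) = 1 + j37.5 → |·| ≈ 37.513, ∠ ≈ 88.47°
pole (1 + j375·0.04) = 1 + j15 → |·| ≈ 15.033, ∠ ≈ 86.19°
|H| = 3.2 · 4.793 / (37.513 · 15.033) ≈ 0.027198
Gain = 20 log₁₀(0.027198) ≈ -31.31 dB

-31.3 dB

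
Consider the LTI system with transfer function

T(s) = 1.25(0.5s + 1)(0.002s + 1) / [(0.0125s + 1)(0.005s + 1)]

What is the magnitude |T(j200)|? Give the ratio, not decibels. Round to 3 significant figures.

At ω = 200 rad/s:
zero (1 + j200·0.5) = 1 + j100 → |·| ≈ 100, ∠ ≈ 89.43°
zero (1 + j200·0.002) = 1 + j0.4 → |·| ≈ 1.077, ∠ ≈ 21.80°
pole (1 + j200·0.0125) = 1 + j2.5 → |·| ≈ 2.6926, ∠ ≈ 68.20°
pole (1 + j200·0.005) = 1 + j1 → |·| ≈ 1.4142, ∠ ≈ 45.00°
|T| = 1.25 · 100 · 1.077 / (2.6926 · 1.4142) ≈ 35.354

35.4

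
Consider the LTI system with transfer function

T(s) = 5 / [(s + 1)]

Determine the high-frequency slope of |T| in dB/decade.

Each pole contributes −20 dB/decade at high frequency; each zero contributes +20 dB/decade.
Net: 0 zero(s) − 1 pole(s) → -20 dB/decade.

-20 dB/decade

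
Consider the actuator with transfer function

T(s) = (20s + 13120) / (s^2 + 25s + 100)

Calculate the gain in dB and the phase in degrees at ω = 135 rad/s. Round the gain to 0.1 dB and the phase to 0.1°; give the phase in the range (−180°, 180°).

Substitute s = j135:
Numerator: 20(j135) + 13120 = 13120 + j2700
Denominator: (j135)^2 + 25(j135) + 100 = -18125 + j3375
|N| = √(13120² + 2700²) ≈ 13395, ∠N ≈ 11.63°
|D| = √(18125² + 3375²) ≈ 18437, ∠D ≈ 169.45°
|T| = 13395 / 18437 ≈ 0.72653
Gain = 20 log₁₀(0.72653) ≈ -2.77 dB
∠T = 11.63° − 169.45° = -157.82°

-2.8 dB, -157.8°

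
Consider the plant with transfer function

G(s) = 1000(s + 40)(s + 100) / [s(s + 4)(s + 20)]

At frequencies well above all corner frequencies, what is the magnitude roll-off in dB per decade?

-20 dB/decade

Each pole contributes −20 dB/decade at high frequency; each zero contributes +20 dB/decade.
Net: 2 zero(s) − 3 pole(s) → -20 dB/decade.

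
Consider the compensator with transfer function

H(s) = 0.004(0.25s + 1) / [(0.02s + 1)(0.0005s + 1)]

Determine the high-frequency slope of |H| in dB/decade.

Each pole contributes −20 dB/decade at high frequency; each zero contributes +20 dB/decade.
Net: 1 zero(s) − 2 pole(s) → -20 dB/decade.

-20 dB/decade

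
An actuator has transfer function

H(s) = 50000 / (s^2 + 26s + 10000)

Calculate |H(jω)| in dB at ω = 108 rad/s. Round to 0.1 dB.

23.7 dB

At s = jω = j108:
quadratic: (j108)² + 26·j108 + 10000 = -1664 + j2808 → |·| ≈ 3264, ∠ ≈ 120.65°
|H| = 50000 / 3264 ≈ 15.319
Gain = 20 log₁₀(15.319) ≈ 23.70 dB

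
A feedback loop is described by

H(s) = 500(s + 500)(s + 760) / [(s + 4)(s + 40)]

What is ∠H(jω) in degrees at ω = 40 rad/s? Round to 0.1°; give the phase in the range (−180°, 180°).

-121.7°

At s = jω = j40:
zero (s+500): 500 + j40 → |·| = √(500²+40²) = √251600 ≈ 501.6, ∠ = arctan(40/500) ≈ 4.57°
zero (s+760): 760 + j40 → |·| = √(760²+40²) = √579200 ≈ 761.05, ∠ = arctan(40/760) ≈ 3.01°
pole (s+4): 4 + j40 → |·| = √(4²+40²) = √1616 ≈ 40.2, ∠ = arctan(40/4) ≈ 84.29°
pole (s+40): 40 + j40 → |·| = √(40²+40²) = √3200 ≈ 56.569, ∠ = arctan(40/40) ≈ 45.00°
∠H = 7.58° − 129.29° = -121.71°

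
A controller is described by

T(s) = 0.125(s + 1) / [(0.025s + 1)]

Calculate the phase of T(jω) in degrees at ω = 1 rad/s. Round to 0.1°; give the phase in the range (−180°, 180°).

43.6°

At ω = 1 rad/s:
zero (1 + j1·1) = 1 + j1 → |·| ≈ 1.4142, ∠ ≈ 45.00°
pole (1 + j1·0.025) = 1 + j0.025 → |·| ≈ 1.0003, ∠ ≈ 1.43°
∠T = (45.00°) − (1.43°) = 43.57°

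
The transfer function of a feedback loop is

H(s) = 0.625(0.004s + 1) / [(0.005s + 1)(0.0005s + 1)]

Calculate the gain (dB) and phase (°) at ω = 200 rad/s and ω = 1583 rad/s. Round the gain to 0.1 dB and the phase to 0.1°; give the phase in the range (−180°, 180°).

ω = 200: -5.0 dB, -12.1°; ω = 1583: -8.1 dB, -40.1°

At ω = 200 rad/s:
zero (1 + j200·0.004) = 1 + j0.8 → |·| ≈ 1.2806, ∠ ≈ 38.66°
pole (1 + j200·0.005) = 1 + j1 → |·| ≈ 1.4142, ∠ ≈ 45.00°
pole (1 + j200·0.0005) = 1 + j0.1 → |·| ≈ 1.005, ∠ ≈ 5.71°
|H| = 0.625 · 1.2806 / (1.4142 · 1.005) ≈ 0.56314
Gain = 20 log₁₀(0.56314) ≈ -4.99 dB
∠H = (38.66°) − (45.00° + 5.71°) = -12.05°

At ω = 1583 rad/s:
zero (1 + j1583·0.004) = 1 + j6.332 → |·| ≈ 6.4105, ∠ ≈ 81.03°
pole (1 + j1583·0.005) = 1 + j7.915 → |·| ≈ 7.9779, ∠ ≈ 82.80°
pole (1 + j1583·0.0005) = 1 + j0.7915 → |·| ≈ 1.2753, ∠ ≈ 38.36°
|H| = 0.625 · 6.4105 / (7.9779 · 1.2753) ≈ 0.3938
Gain = 20 log₁₀(0.3938) ≈ -8.09 dB
∠H = (81.03°) − (82.80° + 38.36°) = -40.13°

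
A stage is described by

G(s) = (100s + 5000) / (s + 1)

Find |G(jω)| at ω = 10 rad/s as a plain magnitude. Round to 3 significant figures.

Substitute s = j10:
Numerator: 100(j10) + 5000 = 5000 + j1000
Denominator: (j10) + 1 = 1 + j10
|N| = √(5000² + 1000²) ≈ 5099, ∠N ≈ 11.31°
|D| = √(1² + 10²) ≈ 10.05, ∠D ≈ 84.29°
|G| = 5099 / 10.05 ≈ 507.36

507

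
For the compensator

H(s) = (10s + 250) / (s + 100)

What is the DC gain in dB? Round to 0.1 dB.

8.0 dB

H(0) = 250 / 100 = 2.5
20 log₁₀(2.5) ≈ 7.96 dB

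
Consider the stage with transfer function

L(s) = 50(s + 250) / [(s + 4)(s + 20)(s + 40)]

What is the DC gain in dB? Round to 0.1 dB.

L(0) = 50·250 / (4·20·40) ≈ 3.9062
20 log₁₀(3.9062) ≈ 11.84 dB

11.8 dB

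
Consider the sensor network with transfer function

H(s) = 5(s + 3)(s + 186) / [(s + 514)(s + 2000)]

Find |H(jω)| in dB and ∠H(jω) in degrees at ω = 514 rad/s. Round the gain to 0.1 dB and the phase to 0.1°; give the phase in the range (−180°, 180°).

At s = jω = j514:
zero (s+3): 3 + j514 → |·| = √(3²+514²) = √264205 ≈ 514.01, ∠ = arctan(514/3) ≈ 89.67°
zero (s+186): 186 + j514 → |·| = √(186²+514²) = √298792 ≈ 546.62, ∠ = arctan(514/186) ≈ 70.11°
pole (s+514): 514 + j514 → |·| = √(514²+514²) = √528392 ≈ 726.91, ∠ = arctan(514/514) ≈ 45.00°
pole (s+2000): 2000 + j514 → |·| = √(2000²+514²) = √4264196 ≈ 2065, ∠ = arctan(514/2000) ≈ 14.41°
|H| = 5 · 2.8097e+05 / 1.5011e+06 ≈ 0.93588
Gain = 20 log₁₀(0.93588) ≈ -0.58 dB
∠H = 159.78° − 59.41° = 100.37°

-0.6 dB, 100.4°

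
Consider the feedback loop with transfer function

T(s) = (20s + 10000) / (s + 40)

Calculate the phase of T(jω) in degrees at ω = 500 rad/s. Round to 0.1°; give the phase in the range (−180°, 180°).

Substitute s = j500:
Numerator: 20(j500) + 10000 = 10000 + j10000
Denominator: (j500) + 40 = 40 + j500
|N| = √(10000² + 10000²) ≈ 14142, ∠N ≈ 45.00°
|D| = √(40² + 500²) ≈ 501.6, ∠D ≈ 85.43°
∠T = 45.00° − 85.43° = -40.43°

-40.4°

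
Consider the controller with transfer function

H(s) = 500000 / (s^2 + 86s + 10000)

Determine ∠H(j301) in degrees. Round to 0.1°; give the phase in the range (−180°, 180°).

-162.2°

At s = jω = j301:
quadratic: (j301)² + 86·j301 + 10000 = -80601 + j25886 → |·| ≈ 84656, ∠ ≈ 162.19°
∠H = 0.00° − 162.19° = -162.19°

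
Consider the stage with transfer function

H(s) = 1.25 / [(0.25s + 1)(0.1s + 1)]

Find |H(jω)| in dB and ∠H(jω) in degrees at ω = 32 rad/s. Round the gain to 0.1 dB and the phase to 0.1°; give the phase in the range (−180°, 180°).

-26.7 dB, -155.5°

At ω = 32 rad/s:
pole (1 + j32·0.25) = 1 + j8 → |·| ≈ 8.0623, ∠ ≈ 82.87°
pole (1 + j32·0.1) = 1 + j3.2 → |·| ≈ 3.3526, ∠ ≈ 72.65°
|H| = 1.25 · 1 / (8.0623 · 3.3526) ≈ 0.046245
Gain = 20 log₁₀(0.046245) ≈ -26.70 dB
∠H = (0°) − (82.87° + 72.65°) = -155.52°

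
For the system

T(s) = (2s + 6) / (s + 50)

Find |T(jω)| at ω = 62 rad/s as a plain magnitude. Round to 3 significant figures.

1.56

Substitute s = j62:
Numerator: 2(j62) + 6 = 6 + j124
Denominator: (j62) + 50 = 50 + j62
|N| = √(6² + 124²) ≈ 124.15, ∠N ≈ 87.23°
|D| = √(50² + 62²) ≈ 79.649, ∠D ≈ 51.12°
|T| = 124.15 / 79.649 ≈ 1.5587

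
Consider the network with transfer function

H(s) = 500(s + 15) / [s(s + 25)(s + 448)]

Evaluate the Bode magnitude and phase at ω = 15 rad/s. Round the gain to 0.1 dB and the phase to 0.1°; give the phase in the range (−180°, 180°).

At s = jω = j15:
zero (s+15): 15 + j15 → |·| = √(15²+15²) = √450 ≈ 21.213, ∠ = arctan(15/15) ≈ 45.00°
pole (s+25): 25 + j15 → |·| = √(25²+15²) = √850 ≈ 29.155, ∠ = arctan(15/25) ≈ 30.96°
pole (s+448): 448 + j15 → |·| = √(448²+15²) = √200929 ≈ 448.25, ∠ = arctan(15/448) ≈ 1.92°
pole at origin: |s| = 15, ∠ = 90.00° (in denominator)
|H| = 500 · 21.213 / 1.9603e+05 ≈ 0.054107
Gain = 20 log₁₀(0.054107) ≈ -25.33 dB
∠H = 45.00° − 122.88° = -77.88°

-25.3 dB, -77.9°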